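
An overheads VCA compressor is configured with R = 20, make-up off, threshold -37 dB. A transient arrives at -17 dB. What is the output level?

-36 dB

-17 dB sits 20 dB over threshold.
At 20:1 the overshoot is divided by 20, leaving 1 dB above threshold.
That puts the output at -36 dB.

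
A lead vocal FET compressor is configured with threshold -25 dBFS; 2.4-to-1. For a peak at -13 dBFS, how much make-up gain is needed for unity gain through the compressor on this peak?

Overshoot 12 dB → 12/2.4 = 5 dB after compression, so the compressed level is -25 + 5 = -20 dBFS.
Make-up = target − compressed = -13 − (-20) = 7 dB.

7 dB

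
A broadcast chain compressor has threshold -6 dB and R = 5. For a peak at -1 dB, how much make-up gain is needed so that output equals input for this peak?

4 dB

Overshoot 5 dB → 5/5 = 1 dB after compression, so the compressed level is -6 + 1 = -5 dB.
Make-up = target − compressed = -1 − (-5) = 4 dB.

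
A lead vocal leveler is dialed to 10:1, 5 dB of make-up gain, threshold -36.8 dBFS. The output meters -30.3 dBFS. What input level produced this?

-21.8 dBFS

Stripping the +5 dB make-up gives -35.3 dBFS at the gain stage.
That's 1.5 dB above the -36.8 dBFS threshold.
Undo the ratio: input overshoot = 1.5 × 10 = 15 dB, giving input = -21.8 dBFS.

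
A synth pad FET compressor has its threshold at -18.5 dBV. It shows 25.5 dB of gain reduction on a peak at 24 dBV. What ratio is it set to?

2.5:1

Input overshoot = 24 − (-18.5) = 42.5 dB.
Output overshoot = 42.5 − 25.5 = 17 dB.
Ratio = input overshoot / output overshoot = 42.5 / 17 = 2.5.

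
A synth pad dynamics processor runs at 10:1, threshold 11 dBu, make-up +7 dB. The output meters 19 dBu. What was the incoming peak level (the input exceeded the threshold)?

21 dBu

Before make-up, the level was 19 − 7 = 12 dBu.
That's 1 dB above the 11 dBu threshold.
Undo the ratio: input overshoot = 1 × 10 = 10 dB, giving input = 21 dBu.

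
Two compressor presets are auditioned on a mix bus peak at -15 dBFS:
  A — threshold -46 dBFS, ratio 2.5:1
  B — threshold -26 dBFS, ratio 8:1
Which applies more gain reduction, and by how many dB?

A: 31 dB over, compressed to 12.4 dB over, so 18.6 dB of GR.
B: 11 dB over, compressed to 1.375 dB over, so 9.625 dB of GR.
A applies 8.975 dB more gain reduction.

A, by 8.975 dB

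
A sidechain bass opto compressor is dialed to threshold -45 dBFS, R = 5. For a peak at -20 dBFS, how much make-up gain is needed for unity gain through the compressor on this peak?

20 dB

Without make-up, output = threshold + overshoot/5 = -45 + 5 = -40 dBFS.
Gap to target: 20 dB.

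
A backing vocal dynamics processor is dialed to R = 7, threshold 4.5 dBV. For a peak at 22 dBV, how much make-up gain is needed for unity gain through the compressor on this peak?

Without make-up, output = threshold + overshoot/7 = 4.5 + 2.5 = 7 dBV.
Gap to target: 15 dB.

15 dB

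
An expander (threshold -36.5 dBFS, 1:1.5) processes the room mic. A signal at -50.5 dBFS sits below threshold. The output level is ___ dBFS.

Undershoot = (-36.5) − (-50.5) = 14 dB.
At 1:1.5, that expands to 21 dB under threshold.
Output = -36.5 − 21 = -57.5 dBFS.

-57.5 dBFS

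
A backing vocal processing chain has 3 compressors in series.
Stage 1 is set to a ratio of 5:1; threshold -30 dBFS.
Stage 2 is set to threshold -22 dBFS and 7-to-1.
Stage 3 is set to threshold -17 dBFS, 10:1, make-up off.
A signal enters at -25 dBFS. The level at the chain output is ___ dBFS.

Stage 1: 5 dB above -30 dBFS, reduced 5:1 to 1 dB above → -29 dBFS.
Stage 2: below threshold (-29 ≤ -22); passes unchanged; output -29 dBFS.
Stage 3: below threshold (-29 ≤ -17); passes unchanged; output -29 dBFS.

-29 dBFS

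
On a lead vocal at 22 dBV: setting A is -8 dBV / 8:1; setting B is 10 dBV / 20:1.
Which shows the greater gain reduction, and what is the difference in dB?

A: GR = 30 − 30/8 = 26.25 dB.
B: GR = 12 − 12/20 = 11.4 dB.
A reduces 14.85 dB more.

A, by 14.85 dB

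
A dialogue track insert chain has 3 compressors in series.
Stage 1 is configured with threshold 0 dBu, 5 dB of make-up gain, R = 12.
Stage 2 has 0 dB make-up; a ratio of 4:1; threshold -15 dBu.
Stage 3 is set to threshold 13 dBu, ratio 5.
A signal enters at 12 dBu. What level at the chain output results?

Stage 1: 12 dB above 0 dBu, reduced 12:1 to 1 dB above → 1 dBu; +5 dB make-up → 6 dBu.
Stage 2: 6 dBu is 21 dB over -15 dBu; at 4:1 that becomes 5.25 dB over, giving -9.75 dBu.
Stage 3: -9.75 dBu is at or below the 13 dBu threshold — no compression; output -9.75 dBu.

-9.75 dBu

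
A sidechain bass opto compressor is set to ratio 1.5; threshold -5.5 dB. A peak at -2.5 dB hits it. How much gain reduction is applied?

-2.5 dB exceeds the threshold by 3 dB.
At 1.5:1, output sits 3/1.5 = 2 dB above threshold.
GR = overshoot in − overshoot out = 3 − 2 = 1 dB.

1 dB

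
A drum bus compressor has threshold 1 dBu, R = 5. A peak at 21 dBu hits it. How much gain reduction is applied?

Overshoot = 21 − 1 = 20 dB.
A 5:1 ratio leaves 4 dB of that excess.
So the signal is attenuated by 20 − 4 = 16 dB.

16 dB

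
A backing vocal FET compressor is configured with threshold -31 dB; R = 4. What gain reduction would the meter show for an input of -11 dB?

15 dB

-11 dB exceeds the threshold by 20 dB.
A 4:1 ratio leaves 5 dB of that excess.
GR = overshoot in − overshoot out = 20 − 5 = 15 dB.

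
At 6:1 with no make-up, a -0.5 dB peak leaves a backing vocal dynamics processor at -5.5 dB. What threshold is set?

-6.5 dB

Let T be the threshold. Output overshoot = (input overshoot)/R, so -5.5 − T = (-0.5 − T)/6.
6·(-5.5 − T) = -0.5 − T → 5·T = -33 − (-0.5) = -32.5.
T = -32.5/5 = -6.5 dB.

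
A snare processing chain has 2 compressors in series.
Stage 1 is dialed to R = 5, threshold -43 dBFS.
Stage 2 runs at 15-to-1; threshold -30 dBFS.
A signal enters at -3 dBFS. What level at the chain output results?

Stage 1: overshoot 40 dB → 40/5 = 8 dB → -35 dBFS.
Stage 2: -35 dBFS is at or below the -30 dBFS threshold — no compression; output -35 dBFS.

-35 dBFS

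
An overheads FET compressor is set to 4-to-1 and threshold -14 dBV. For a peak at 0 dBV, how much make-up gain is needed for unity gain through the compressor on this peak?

10.5 dB

Without make-up, output = threshold + overshoot/4 = -14 + 3.5 = -10.5 dBV.
Gap to target: 10.5 dB.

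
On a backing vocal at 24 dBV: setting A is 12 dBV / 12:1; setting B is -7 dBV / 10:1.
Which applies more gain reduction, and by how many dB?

A: 12 dB over, compressed to 1 dB over, so 11 dB of GR.
B: 31 dB over, compressed to 3.1 dB over, so 27.9 dB of GR.
B applies 16.9 dB more gain reduction.

B, by 16.9 dB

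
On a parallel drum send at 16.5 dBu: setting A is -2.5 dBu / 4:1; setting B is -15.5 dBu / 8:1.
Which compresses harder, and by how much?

A: 19 dB over, compressed to 4.75 dB over, so 14.25 dB of GR.
B: 32 dB over, compressed to 4 dB over, so 28 dB of GR.
Difference: 13.75 dB in favour of B.

B, by 13.75 dB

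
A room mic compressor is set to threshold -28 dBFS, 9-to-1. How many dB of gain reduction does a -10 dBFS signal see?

16 dB

-10 dBFS exceeds the threshold by 18 dB.
At 9:1, output sits 18/9 = 2 dB above threshold.
So the signal is attenuated by 18 − 2 = 16 dB.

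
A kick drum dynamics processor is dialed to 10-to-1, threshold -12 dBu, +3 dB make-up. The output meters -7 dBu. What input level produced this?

8 dBu

Stripping the +3 dB make-up gives -10 dBu at the gain stage.
The compressed level sits -10 − (-12) = 2 dB over threshold.
Before 10:1 compression the overshoot was 2 × 10 = 20 dB, so input = -12 + 20 = 8 dBu.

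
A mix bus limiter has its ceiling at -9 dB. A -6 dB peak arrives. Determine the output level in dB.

The limiter clamps the peak to its -9 dB ceiling.

-9 dB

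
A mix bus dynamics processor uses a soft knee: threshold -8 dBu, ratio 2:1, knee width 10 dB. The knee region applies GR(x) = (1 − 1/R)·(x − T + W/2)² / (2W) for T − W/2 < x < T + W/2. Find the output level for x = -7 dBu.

-7.9 dBu

x − T + W/2 = -7 − (-8) + 5 = 6.
GR = (1 − 1/2) × 6² / 20 = 0.5 × 36 / 20 = 0.9 dB.
Output = -7 − 0.9 = -7.9 dBu.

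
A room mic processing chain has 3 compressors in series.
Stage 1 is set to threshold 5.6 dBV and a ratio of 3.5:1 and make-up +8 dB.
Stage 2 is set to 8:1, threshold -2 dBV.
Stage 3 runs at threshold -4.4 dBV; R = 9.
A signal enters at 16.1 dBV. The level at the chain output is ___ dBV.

-3.875 dBV

Stage 1: 10.5 dB above 5.6 dBV, reduced 3.5:1 to 3 dB above → 8.6 dBV; +8 dB make-up → 16.6 dBV.
Stage 2: overshoot 18.6 dB → 18.6/8 = 2.325 dB → 0.325 dBV.
Stage 3: 4.725 dB above -4.4 dBV, reduced 9:1 to 0.525 dB above → -3.875 dBV.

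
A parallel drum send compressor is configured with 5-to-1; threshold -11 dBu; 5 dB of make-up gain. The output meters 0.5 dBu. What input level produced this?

Before make-up, the level was 0.5 − 5 = -4.5 dBu.
That's 6.5 dB above the -11 dBu threshold.
Input overshoot = R × output overshoot = 32.5 dB → input = -11 + 32.5 = 21.5 dBu.

21.5 dBu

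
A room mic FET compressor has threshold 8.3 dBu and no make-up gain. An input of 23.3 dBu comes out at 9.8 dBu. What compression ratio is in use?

10:1

Input overshoot = 23.3 − 8.3 = 15 dB; output overshoot = 9.8 − 8.3 = 1.5 dB.
Ratio = 15 / 1.5 = 10.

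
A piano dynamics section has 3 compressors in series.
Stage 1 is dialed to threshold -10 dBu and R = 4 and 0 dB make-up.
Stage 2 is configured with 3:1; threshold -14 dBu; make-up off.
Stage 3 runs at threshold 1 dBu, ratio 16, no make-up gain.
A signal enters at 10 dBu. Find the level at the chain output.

Stage 1: 20 dB above -10 dBu, reduced 4:1 to 5 dB above → -5 dBu.
Stage 2: 9 dB above -14 dBu, reduced 3:1 to 3 dB above → -11 dBu.
Stage 3: -11 dBu is at or below the 1 dBu threshold — no compression; output -11 dBu.

-11 dBu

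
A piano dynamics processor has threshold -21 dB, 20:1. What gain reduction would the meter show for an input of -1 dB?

19 dB

The signal is 20 dB above threshold.
At 20:1, output sits 20/20 = 1 dB above threshold.
Gain reduction = 20 − 1 = 19 dB.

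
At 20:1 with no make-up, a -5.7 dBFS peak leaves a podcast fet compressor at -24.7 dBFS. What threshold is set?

Gain reduction = -5.7 − (-24.7) = 19 dB; output overshoot = GR / (R − 1) = 19 / 19 = 1 dB.
Threshold = output − output overshoot = -24.7 − 1 = -25.7 dBFS.

-25.7 dBFS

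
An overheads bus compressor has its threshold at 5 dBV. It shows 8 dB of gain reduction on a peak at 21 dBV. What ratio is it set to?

2:1

Input overshoot = 21 − 5 = 16 dB.
Output overshoot = 16 − 8 = 8 dB.
Ratio = input overshoot / output overshoot = 16 / 8 = 2.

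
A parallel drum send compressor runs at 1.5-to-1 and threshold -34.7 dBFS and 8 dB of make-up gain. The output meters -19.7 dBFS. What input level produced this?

-24.2 dBFS

Stripping the +8 dB make-up gives -27.7 dBFS at the gain stage.
Post-compression overshoot = -27.7 − (-34.7) = 7 dB.
Before 1.5:1 compression the overshoot was 7 × 1.5 = 10.5 dB, so input = -34.7 + 10.5 = -24.2 dBFS.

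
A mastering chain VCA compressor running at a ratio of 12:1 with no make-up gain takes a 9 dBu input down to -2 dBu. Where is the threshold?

-3 dBu

Input is 12 dB above T (since output overshoot × R = input overshoot: (-2 − T)·12 = 9 − T gives T = -3 dBu).
Check: -3 + (9 − (-3))/12 = -3 + 1 = -2 dBu. ✓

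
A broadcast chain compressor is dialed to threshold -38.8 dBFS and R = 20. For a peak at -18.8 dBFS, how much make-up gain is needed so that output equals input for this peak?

The peak compresses to -38.8 + 20/20 = -37.8 dBFS.
To reach -18.8 dBFS requires -18.8 − (-37.8) = 19 dB of make-up.

19 dB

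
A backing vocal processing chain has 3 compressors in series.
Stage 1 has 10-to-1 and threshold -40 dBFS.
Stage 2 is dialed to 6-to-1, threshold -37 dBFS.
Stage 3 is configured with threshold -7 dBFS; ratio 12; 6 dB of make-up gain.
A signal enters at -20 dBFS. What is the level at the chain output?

Stage 1: -20 dBFS is 20 dB over -40 dBFS; at 10:1 that becomes 2 dB over, giving -38 dBFS.
Stage 2: -38 dBFS is at or below the -37 dBFS threshold — no compression; output -38 dBFS.
Stage 3: -38 dBFS ≤ -7 dBFS, so stage 3 doesn't engage; make-up brings it to -32 dBFS.

-32 dBFS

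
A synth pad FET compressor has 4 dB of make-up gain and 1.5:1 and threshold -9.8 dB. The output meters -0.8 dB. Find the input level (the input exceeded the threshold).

Before make-up, the level was -0.8 − 4 = -4.8 dB.
Post-compression overshoot = -4.8 − (-9.8) = 5 dB.
Input overshoot = R × output overshoot = 7.5 dB → input = -9.8 + 7.5 = -2.3 dB.

-2.3 dB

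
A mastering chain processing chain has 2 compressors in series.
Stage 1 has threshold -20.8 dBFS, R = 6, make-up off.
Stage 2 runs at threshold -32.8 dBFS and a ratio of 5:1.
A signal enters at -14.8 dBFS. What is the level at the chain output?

Stage 1: 6 dB above -20.8 dBFS, reduced 6:1 to 1 dB above → -19.8 dBFS.
Stage 2: 13 dB above -32.8 dBFS, reduced 5:1 to 2.6 dB above → -30.2 dBFS.

-30.2 dBFS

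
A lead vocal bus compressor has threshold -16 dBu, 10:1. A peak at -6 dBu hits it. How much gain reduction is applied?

9 dB

-6 dBu exceeds the threshold by 10 dB.
At 10:1, output sits 10/10 = 1 dB above threshold.
Gain reduction = 10 − 1 = 9 dB.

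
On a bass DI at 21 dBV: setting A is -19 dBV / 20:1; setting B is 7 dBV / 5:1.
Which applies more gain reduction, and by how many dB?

A: overshoot 40 dB → output overshoot 2 dB → GR 38 dB.
B: overshoot 14 dB → output overshoot 2.8 dB → GR 11.2 dB.
A reduces 26.8 dB more.

A, by 26.8 dB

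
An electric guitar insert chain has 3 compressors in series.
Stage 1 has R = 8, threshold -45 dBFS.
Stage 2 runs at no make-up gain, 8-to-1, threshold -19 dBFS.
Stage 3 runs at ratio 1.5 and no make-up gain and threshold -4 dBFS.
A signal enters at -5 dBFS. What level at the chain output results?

-40 dBFS

Stage 1: overshoot 40 dB → 40/8 = 5 dB → -40 dBFS.
Stage 2: -40 dBFS is at or below the -19 dBFS threshold — no compression; output -40 dBFS.
Stage 3: below threshold (-40 ≤ -4); passes unchanged; output -40 dBFS.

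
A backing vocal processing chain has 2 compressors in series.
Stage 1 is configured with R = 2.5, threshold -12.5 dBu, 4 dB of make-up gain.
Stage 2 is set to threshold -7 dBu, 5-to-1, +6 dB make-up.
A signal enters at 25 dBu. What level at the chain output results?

Stage 1: 37.5 dB above -12.5 dBu, reduced 2.5:1 to 15 dB above → 2.5 dBu; +4 dB make-up → 6.5 dBu.
Stage 2: 13.5 dB above -7 dBu, reduced 5:1 to 2.7 dB above → -4.3 dBu; +6 dB make-up → 1.7 dBu.

1.7 dBu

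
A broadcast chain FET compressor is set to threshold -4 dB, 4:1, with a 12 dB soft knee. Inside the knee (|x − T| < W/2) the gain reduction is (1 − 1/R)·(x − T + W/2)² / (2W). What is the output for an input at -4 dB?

-5.125 dB

x − T + W/2 = -4 − (-4) + 6 = 6.
GR = (1 − 1/4) × 6² / 24 = 0.75 × 36 / 24 = 1.125 dB.
Output = -4 − 1.125 = -5.125 dB.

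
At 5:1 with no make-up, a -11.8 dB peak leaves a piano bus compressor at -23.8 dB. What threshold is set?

Input is 15 dB above T (since output overshoot × R = input overshoot: (-23.8 − T)·5 = -11.8 − T gives T = -26.8 dB).
Check: -26.8 + (-11.8 − (-26.8))/5 = -26.8 + 3 = -23.8 dB. ✓

-26.8 dB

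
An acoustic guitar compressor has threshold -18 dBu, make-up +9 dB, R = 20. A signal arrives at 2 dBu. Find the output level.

-8 dBu

Overshoot: 2 − (-18) = 20 dB.
20:1 compression reduces that to 20/20 = 1 dB over.
Output = -18 + 1 = -17 dBu; make-up adds 9 dB, giving -8 dBu.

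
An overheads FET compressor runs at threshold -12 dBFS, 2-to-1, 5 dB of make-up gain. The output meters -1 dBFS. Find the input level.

Remove make-up: -1 − 5 = -6 dBFS.
That's 6 dB above the -12 dBFS threshold.
Input overshoot = R × output overshoot = 12 dB → input = -12 + 12 = 0 dBFS.

0 dBFS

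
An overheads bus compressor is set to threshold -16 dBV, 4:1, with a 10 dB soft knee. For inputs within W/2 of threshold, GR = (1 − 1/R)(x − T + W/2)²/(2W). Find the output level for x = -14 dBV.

x − T + W/2 = -14 − (-16) + 5 = 7.
GR = (1 − 1/4) × 7² / 20 = 0.75 × 49 / 20 = 1.8375 dB.
Output = -14 − 1.8375 = -15.8375 dBV.

-15.8375 dBV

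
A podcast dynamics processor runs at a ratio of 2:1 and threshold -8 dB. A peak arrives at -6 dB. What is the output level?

-6 dB sits 2 dB over threshold.
The 2 dB excess becomes 1 dB after 2:1 reduction.
So the level is -8 + 1 = -7 dB.

-7 dB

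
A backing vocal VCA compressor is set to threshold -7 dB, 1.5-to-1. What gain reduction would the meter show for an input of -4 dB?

Overshoot = -4 − (-7) = 3 dB.
A 1.5:1 ratio leaves 2 dB of that excess.
So the signal is attenuated by 3 − 2 = 1 dB.

1 dB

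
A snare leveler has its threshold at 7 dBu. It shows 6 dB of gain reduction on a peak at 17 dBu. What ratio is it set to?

2.5:1

Input overshoot = 17 − 7 = 10 dB.
Output overshoot = 10 − 6 = 4 dB.
Ratio = input overshoot / output overshoot = 10 / 4 = 2.5.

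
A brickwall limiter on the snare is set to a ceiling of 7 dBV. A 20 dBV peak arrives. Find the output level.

7 dBV

At ∞:1, everything above 7 dBV is held at the ceiling.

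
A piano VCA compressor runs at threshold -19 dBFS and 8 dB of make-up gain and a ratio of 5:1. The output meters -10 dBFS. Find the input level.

Before make-up, the level was -10 − 8 = -18 dBFS.
Post-compression overshoot = -18 − (-19) = 1 dB.
Before 5:1 compression the overshoot was 1 × 5 = 5 dB, so input = -19 + 5 = -14 dBFS.

-14 dBFS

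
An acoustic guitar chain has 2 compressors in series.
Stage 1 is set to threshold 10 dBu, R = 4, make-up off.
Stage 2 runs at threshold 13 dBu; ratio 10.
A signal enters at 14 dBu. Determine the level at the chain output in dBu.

11 dBu

Stage 1: 4 dB above 10 dBu, reduced 4:1 to 1 dB above → 11 dBu.
Stage 2: below threshold (11 ≤ 13); passes unchanged; output 11 dBu.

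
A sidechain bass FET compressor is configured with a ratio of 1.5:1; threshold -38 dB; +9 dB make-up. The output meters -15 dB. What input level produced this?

Before make-up, the level was -15 − 9 = -24 dB.
The compressed level sits -24 − (-38) = 14 dB over threshold.
Undo the ratio: input overshoot = 14 × 1.5 = 21 dB, giving input = -17 dB.

-17 dB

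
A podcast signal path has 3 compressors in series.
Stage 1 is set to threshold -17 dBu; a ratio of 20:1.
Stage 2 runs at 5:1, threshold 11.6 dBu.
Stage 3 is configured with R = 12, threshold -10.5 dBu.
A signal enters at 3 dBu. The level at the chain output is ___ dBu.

-16 dBu

Stage 1: 3 dBu is 20 dB over -17 dBu; at 20:1 that becomes 1 dB over, giving -16 dBu.
Stage 2: -16 dBu ≤ 11.6 dBu, so stage 2 doesn't engage; output -16 dBu.
Stage 3: -16 dBu ≤ -10.5 dBu, so stage 3 doesn't engage; output -16 dBu.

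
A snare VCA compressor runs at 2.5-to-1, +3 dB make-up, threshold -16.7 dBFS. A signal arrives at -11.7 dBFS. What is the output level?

-11.7 dBFS sits 5 dB over threshold.
At 2.5:1 the overshoot is divided by 2.5, leaving 2 dB above threshold.
So the level is -16.7 + 2 = -14.7 dBFS; make-up adds 3 dB, giving -11.7 dBFS.

-11.7 dBFS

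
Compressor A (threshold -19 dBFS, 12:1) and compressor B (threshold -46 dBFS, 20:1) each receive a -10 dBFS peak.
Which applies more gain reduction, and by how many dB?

B, by 25.95 dB

A: 9 dB over, compressed to 0.75 dB over, so 8.25 dB of GR.
B: 36 dB over, compressed to 1.8 dB over, so 34.2 dB of GR.
B applies 25.95 dB more gain reduction.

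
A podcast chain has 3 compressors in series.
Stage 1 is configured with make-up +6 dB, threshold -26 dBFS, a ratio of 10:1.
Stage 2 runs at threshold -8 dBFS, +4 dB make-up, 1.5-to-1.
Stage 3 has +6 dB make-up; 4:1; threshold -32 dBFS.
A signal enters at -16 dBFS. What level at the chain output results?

-21.75 dBFS

Stage 1: overshoot 10 dB → 10/10 = 1 dB → -25 dBFS; +6 dB make-up → -19 dBFS.
Stage 2: -19 dBFS is at or below the -8 dBFS threshold — no compression; make-up brings it to -15 dBFS.
Stage 3: -15 dBFS is 17 dB over -32 dBFS; at 4:1 that becomes 4.25 dB over, giving -27.75 dBFS; +6 dB make-up → -21.75 dBFS.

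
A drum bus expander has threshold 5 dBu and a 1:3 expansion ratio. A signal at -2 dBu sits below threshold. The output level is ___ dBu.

Undershoot = 5 − (-2) = 7 dB.
At 1:3, that expands to 21 dB under threshold.
Output = 5 − 21 = -16 dBu.

-16 dBu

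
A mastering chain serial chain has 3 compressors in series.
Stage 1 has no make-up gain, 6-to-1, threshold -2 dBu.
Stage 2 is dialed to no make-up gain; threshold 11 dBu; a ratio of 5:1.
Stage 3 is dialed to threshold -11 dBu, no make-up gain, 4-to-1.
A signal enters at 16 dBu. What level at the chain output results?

-8 dBu

Stage 1: 16 dBu is 18 dB over -2 dBu; at 6:1 that becomes 3 dB over, giving 1 dBu.
Stage 2: below threshold (1 ≤ 11); passes unchanged; output 1 dBu.
Stage 3: 1 dBu is 12 dB over -11 dBu; at 4:1 that becomes 3 dB over, giving -8 dBu.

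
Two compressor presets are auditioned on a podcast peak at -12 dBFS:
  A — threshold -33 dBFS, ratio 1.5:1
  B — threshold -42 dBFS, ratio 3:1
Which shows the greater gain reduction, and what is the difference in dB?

A: overshoot 21 dB → output overshoot 14 dB → GR 7 dB.
B: overshoot 30 dB → output overshoot 10 dB → GR 20 dB.
Difference: 13 dB in favour of B.

B, by 13 dB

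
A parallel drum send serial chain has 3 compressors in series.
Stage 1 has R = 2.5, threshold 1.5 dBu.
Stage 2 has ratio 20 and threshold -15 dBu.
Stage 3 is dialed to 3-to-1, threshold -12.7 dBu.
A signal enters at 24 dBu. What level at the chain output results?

Stage 1: 24 dBu is 22.5 dB over 1.5 dBu; at 2.5:1 that becomes 9 dB over, giving 10.5 dBu.
Stage 2: overshoot 25.5 dB → 25.5/20 = 1.275 dB → -13.725 dBu.
Stage 3: -13.725 dBu ≤ -12.7 dBu, so stage 3 doesn't engage; output -13.725 dBu.

-13.725 dBu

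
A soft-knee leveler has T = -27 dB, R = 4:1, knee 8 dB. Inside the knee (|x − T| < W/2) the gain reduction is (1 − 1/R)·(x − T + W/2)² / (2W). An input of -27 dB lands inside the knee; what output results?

-27.75 dB

x − T + W/2 = -27 − (-27) + 4 = 4.
GR = (1 − 1/4) × 4² / 16 = 0.75 × 16 / 16 = 0.75 dB.
Output = -27 − 0.75 = -27.75 dB.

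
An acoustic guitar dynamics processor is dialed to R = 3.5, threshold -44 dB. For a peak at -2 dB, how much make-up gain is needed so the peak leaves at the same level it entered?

The peak compresses to -44 + 42/3.5 = -32 dB.
To reach -2 dB requires -2 − (-32) = 30 dB of make-up.

30 dB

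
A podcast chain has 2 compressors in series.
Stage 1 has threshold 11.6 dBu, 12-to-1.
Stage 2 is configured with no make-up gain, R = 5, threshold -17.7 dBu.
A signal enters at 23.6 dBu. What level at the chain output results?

-11.64 dBu

Stage 1: 12 dB above 11.6 dBu, reduced 12:1 to 1 dB above → 12.6 dBu.
Stage 2: 12.6 dBu is 30.3 dB over -17.7 dBu; at 5:1 that becomes 6.06 dB over, giving -11.64 dBu.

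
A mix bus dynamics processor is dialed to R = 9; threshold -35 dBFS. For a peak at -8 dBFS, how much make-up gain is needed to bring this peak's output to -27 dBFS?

The peak compresses to -35 + 27/9 = -32 dBFS.
To reach -27 dBFS requires -27 − (-32) = 5 dB of make-up.

5 dB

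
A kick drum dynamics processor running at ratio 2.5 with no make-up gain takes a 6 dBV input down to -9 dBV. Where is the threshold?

Input is 25 dB above T (since output overshoot × R = input overshoot: (-9 − T)·2.5 = 6 − T gives T = -19 dBV).
Check: -19 + (6 − (-19))/2.5 = -19 + 10 = -9 dBV. ✓

-19 dBV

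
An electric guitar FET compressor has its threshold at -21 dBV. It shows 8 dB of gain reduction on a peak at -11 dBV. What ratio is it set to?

Input overshoot = -11 − (-21) = 10 dB.
Output overshoot = 10 − 8 = 2 dB.
Ratio = input overshoot / output overshoot = 10 / 2 = 5.

5:1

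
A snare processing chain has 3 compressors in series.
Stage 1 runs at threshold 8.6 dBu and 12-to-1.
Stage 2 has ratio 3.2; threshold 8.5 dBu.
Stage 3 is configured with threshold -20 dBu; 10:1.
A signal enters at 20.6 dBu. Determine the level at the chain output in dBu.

-17.115625 dBu

Stage 1: 12 dB above 8.6 dBu, reduced 12:1 to 1 dB above → 9.6 dBu.
Stage 2: 9.6 dBu is 1.1 dB over 8.5 dBu; at 3.2:1 that becomes 0.34375 dB over, giving 8.84375 dBu.
Stage 3: 28.84375 dB above -20 dBu, reduced 10:1 to 2.884375 dB above → -17.115625 dBu.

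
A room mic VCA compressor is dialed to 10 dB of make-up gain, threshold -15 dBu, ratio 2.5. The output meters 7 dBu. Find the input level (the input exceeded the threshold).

15 dBu

Remove make-up: 7 − 10 = -3 dBu.
Post-compression overshoot = -3 − (-15) = 12 dB.
Undo the ratio: input overshoot = 12 × 2.5 = 30 dB, giving input = 15 dBu.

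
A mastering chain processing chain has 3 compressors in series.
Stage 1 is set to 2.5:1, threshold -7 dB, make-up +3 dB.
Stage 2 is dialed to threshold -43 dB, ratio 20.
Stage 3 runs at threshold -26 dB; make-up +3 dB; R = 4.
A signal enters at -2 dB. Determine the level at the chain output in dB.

-37.95 dB

Stage 1: 5 dB above -7 dB, reduced 2.5:1 to 2 dB above → -5 dB; +3 dB make-up → -2 dB.
Stage 2: overshoot 41 dB → 41/20 = 2.05 dB → -40.95 dB.
Stage 3: -40.95 dB is at or below the -26 dB threshold — no compression; make-up brings it to -37.95 dB.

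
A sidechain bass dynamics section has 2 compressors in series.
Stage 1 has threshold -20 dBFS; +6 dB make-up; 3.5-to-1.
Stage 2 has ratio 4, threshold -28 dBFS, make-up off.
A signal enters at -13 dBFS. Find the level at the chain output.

Stage 1: overshoot 7 dB → 7/3.5 = 2 dB → -18 dBFS; +6 dB make-up → -12 dBFS.
Stage 2: 16 dB above -28 dBFS, reduced 4:1 to 4 dB above → -24 dBFS.

-24 dBFS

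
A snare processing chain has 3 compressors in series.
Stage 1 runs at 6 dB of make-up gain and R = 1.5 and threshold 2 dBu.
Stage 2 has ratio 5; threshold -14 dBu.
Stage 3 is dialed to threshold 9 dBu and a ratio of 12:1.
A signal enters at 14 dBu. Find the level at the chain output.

Stage 1: 12 dB above 2 dBu, reduced 1.5:1 to 8 dB above → 10 dBu; +6 dB make-up → 16 dBu.
Stage 2: 30 dB above -14 dBu, reduced 5:1 to 6 dB above → -8 dBu.
Stage 3: -8 dBu is at or below the 9 dBu threshold — no compression; output -8 dBu.

-8 dBu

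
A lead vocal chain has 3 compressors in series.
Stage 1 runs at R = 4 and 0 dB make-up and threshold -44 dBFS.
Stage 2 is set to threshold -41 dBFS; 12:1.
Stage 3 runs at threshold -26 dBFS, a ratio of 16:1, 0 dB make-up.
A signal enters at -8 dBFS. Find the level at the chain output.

-40.5 dBFS

Stage 1: 36 dB above -44 dBFS, reduced 4:1 to 9 dB above → -35 dBFS.
Stage 2: -35 dBFS is 6 dB over -41 dBFS; at 12:1 that becomes 0.5 dB over, giving -40.5 dBFS.
Stage 3: below threshold (-40.5 ≤ -26); passes unchanged; output -40.5 dBFS.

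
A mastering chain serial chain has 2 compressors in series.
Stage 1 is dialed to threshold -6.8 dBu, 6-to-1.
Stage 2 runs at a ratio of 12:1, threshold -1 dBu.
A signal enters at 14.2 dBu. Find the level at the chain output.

-3.3 dBu

Stage 1: 21 dB above -6.8 dBu, reduced 6:1 to 3.5 dB above → -3.3 dBu.
Stage 2: -3.3 dBu is at or below the -1 dBu threshold — no compression; output -3.3 dBu.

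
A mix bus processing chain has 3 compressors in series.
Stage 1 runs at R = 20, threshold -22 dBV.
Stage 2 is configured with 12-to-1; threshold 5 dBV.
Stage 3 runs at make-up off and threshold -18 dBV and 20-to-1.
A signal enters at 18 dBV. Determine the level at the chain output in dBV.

-20 dBV

Stage 1: overshoot 40 dB → 40/20 = 2 dB → -20 dBV.
Stage 2: -20 dBV ≤ 5 dBV, so stage 2 doesn't engage; output -20 dBV.
Stage 3: -20 dBV ≤ -18 dBV, so stage 3 doesn't engage; output -20 dBV.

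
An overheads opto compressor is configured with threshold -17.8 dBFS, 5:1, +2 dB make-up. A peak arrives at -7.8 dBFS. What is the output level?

The input is 10 dB above the -17.8 dBFS threshold.
5:1 compression reduces that to 10/5 = 2 dB over.
That puts the output at -15.8 dBFS; make-up adds 2 dB, giving -13.8 dBFS.

-13.8 dBFS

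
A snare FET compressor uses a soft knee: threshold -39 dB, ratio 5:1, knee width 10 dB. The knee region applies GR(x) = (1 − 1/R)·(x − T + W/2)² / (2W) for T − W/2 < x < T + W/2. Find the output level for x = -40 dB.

-40.64 dB

x − T + W/2 = -40 − (-39) + 5 = 4.
GR = (1 − 1/5) × 4² / 20 = 0.8 × 16 / 20 = 0.64 dB.
Output = -40 − 0.64 = -40.64 dB.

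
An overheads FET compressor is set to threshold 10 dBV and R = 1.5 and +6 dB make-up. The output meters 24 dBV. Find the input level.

Remove make-up: 24 − 6 = 18 dBV.
That's 8 dB above the 10 dBV threshold.
Input overshoot = R × output overshoot = 12 dB → input = 10 + 12 = 22 dBV.

22 dBV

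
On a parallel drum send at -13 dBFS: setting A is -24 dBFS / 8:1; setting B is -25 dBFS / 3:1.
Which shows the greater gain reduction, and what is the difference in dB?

A: overshoot 11 dB → output overshoot 1.375 dB → GR 9.625 dB.
B: overshoot 12 dB → output overshoot 4 dB → GR 8 dB.
A applies 1.625 dB more gain reduction.

A, by 1.625 dB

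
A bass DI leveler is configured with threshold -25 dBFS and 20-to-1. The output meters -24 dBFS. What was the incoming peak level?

That's 1 dB above the -25 dBFS threshold.
Input overshoot = R × output overshoot = 20 dB → input = -25 + 20 = -5 dBFS.

-5 dBFS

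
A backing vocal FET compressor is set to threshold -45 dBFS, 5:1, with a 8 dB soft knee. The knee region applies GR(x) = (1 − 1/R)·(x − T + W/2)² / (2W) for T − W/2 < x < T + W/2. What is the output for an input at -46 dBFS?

-46.45 dBFS

x − T + W/2 = -46 − (-45) + 4 = 3.
GR = (1 − 1/5) × 3² / 16 = 0.8 × 9 / 16 = 0.45 dB.
Output = -46 − 0.45 = -46.45 dBFS.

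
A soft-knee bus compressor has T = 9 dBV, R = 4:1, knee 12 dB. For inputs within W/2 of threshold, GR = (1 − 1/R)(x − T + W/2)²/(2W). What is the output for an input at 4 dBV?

x − T + W/2 = 4 − 9 + 6 = 1.
GR = (1 − 1/4) × 1² / 24 = 0.75 × 1 / 24 = 0.03125 dB.
Output = 4 − 0.03125 = 3.96875 dBV.

3.96875 dBV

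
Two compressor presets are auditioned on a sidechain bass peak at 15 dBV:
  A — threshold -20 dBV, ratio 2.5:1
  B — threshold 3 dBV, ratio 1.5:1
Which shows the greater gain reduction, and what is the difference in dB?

A: overshoot 35 dB → output overshoot 14 dB → GR 21 dB.
B: overshoot 12 dB → output overshoot 8 dB → GR 4 dB.
A applies 17 dB more gain reduction.

A, by 17 dB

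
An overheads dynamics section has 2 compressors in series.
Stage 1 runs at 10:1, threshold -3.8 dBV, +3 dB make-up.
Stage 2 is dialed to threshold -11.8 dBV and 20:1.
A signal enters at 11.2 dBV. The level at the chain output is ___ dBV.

-11.175 dBV

Stage 1: overshoot 15 dB → 15/10 = 1.5 dB → -2.3 dBV; +3 dB make-up → 0.7 dBV.
Stage 2: overshoot 12.5 dB → 12.5/20 = 0.625 dB → -11.175 dBV.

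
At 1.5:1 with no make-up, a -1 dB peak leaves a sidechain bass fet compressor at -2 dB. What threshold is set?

-4 dB

Let T be the threshold. Output overshoot = (input overshoot)/R, so -2 − T = (-1 − T)/1.5.
1.5·(-2 − T) = -1 − T → 0.5·T = -3 − (-1) = -2.
T = -2/0.5 = -4 dB.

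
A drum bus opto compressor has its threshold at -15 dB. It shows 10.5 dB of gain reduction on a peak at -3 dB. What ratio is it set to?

8:1

Input overshoot = -3 − (-15) = 12 dB.
Output overshoot = 12 − 10.5 = 1.5 dB.
Ratio = input overshoot / output overshoot = 12 / 1.5 = 8.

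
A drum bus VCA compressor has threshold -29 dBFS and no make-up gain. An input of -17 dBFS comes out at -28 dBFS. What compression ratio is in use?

Input overshoot = -17 − (-29) = 12 dB; output overshoot = -28 − (-29) = 1 dB.
Ratio = 12 / 1 = 12.

12:1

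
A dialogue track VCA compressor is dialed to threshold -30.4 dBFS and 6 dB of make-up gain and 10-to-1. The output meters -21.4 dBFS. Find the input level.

-0.4 dBFS

Remove make-up: -21.4 − 6 = -27.4 dBFS.
That's 3 dB above the -30.4 dBFS threshold.
Before 10:1 compression the overshoot was 3 × 10 = 30 dB, so input = -30.4 + 30 = -0.4 dBFS.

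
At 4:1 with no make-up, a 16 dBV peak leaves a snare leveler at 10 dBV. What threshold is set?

8 dBV

Let T be the threshold. Output overshoot = (input overshoot)/R, so 10 − T = (16 − T)/4.
4·(10 − T) = 16 − T → 3·T = 40 − 16 = 24.
T = 24/3 = 8 dBV.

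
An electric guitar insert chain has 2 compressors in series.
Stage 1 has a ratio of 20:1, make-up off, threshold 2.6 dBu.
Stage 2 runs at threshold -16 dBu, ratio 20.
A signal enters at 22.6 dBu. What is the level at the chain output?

-15.02 dBu

Stage 1: 20 dB above 2.6 dBu, reduced 20:1 to 1 dB above → 3.6 dBu.
Stage 2: overshoot 19.6 dB → 19.6/20 = 0.98 dB → -15.02 dBu.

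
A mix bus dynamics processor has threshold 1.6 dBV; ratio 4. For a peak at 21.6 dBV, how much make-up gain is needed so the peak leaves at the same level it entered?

15 dB

Overshoot 20 dB → 20/4 = 5 dB after compression, so the compressed level is 1.6 + 5 = 6.6 dBV.
Make-up = target − compressed = 21.6 − 6.6 = 15 dB.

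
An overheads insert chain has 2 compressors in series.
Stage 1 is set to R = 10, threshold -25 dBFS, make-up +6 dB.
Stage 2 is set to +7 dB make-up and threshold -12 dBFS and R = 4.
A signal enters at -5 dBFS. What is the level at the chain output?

-10 dBFS

Stage 1: overshoot 20 dB → 20/10 = 2 dB → -23 dBFS; +6 dB make-up → -17 dBFS.
Stage 2: -17 dBFS ≤ -12 dBFS, so stage 2 doesn't engage; make-up brings it to -10 dBFS.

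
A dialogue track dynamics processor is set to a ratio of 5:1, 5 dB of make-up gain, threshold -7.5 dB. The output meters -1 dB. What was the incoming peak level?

0 dB

Before make-up, the level was -1 − 5 = -6 dB.
Post-compression overshoot = -6 − (-7.5) = 1.5 dB.
Input overshoot = R × output overshoot = 7.5 dB → input = -7.5 + 7.5 = 0 dB.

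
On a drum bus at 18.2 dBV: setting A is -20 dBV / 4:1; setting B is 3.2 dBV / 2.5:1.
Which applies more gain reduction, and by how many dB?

A: overshoot 38.2 dB → output overshoot 9.55 dB → GR 28.65 dB.
B: overshoot 15 dB → output overshoot 6 dB → GR 9 dB.
A applies 19.65 dB more gain reduction.

A, by 19.65 dB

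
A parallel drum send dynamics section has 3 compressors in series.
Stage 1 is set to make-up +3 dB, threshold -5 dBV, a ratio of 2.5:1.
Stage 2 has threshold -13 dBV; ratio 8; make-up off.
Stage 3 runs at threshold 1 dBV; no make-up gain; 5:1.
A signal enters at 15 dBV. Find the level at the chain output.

-10.625 dBV

Stage 1: 15 dBV is 20 dB over -5 dBV; at 2.5:1 that becomes 8 dB over, giving 3 dBV; +3 dB make-up → 6 dBV.
Stage 2: overshoot 19 dB → 19/8 = 2.375 dB → -10.625 dBV.
Stage 3: -10.625 dBV is at or below the 1 dBV threshold — no compression; output -10.625 dBV.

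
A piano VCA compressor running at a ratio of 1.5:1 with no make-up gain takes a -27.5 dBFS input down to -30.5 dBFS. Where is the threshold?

-36.5 dBFS

Gain reduction = -27.5 − (-30.5) = 3 dB; output overshoot = GR / (R − 1) = 3 / 0.5 = 6 dB.
Threshold = output − output overshoot = -30.5 − 6 = -36.5 dBFS.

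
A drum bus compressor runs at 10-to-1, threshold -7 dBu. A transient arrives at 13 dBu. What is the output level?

13 dBu sits 20 dB over threshold.
The 20 dB excess becomes 2 dB after 10:1 reduction.
So the level is -7 + 2 = -5 dBu.

-5 dBu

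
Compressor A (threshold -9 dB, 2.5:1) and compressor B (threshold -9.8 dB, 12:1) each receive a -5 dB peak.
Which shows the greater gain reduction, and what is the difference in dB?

B, by 2 dB

A: GR = 4 − 4/2.5 = 2.4 dB.
B: GR = 4.8 − 4.8/12 = 4.4 dB.
Difference: 2 dB in favour of B.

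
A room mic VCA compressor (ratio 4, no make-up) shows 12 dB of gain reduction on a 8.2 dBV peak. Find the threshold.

-7.8 dBV

Gain reduction = 8.2 − (-3.8) = 12 dB; output overshoot = GR / (R − 1) = 12 / 3 = 4 dB.
Threshold = output − output overshoot = -3.8 − 4 = -7.8 dBV.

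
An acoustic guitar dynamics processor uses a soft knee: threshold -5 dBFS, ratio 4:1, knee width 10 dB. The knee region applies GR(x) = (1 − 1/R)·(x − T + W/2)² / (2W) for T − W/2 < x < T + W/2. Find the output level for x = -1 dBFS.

-4.0375 dBFS

x − T + W/2 = -1 − (-5) + 5 = 9.
GR = (1 − 1/4) × 9² / 20 = 0.75 × 81 / 20 = 3.0375 dB.
Output = -1 − 3.0375 = -4.0375 dBFS.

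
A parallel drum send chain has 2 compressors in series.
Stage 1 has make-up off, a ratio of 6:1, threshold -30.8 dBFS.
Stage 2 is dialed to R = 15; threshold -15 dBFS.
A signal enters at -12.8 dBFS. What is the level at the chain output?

-27.8 dBFS

Stage 1: -12.8 dBFS is 18 dB over -30.8 dBFS; at 6:1 that becomes 3 dB over, giving -27.8 dBFS.
Stage 2: below threshold (-27.8 ≤ -15); passes unchanged; output -27.8 dBFS.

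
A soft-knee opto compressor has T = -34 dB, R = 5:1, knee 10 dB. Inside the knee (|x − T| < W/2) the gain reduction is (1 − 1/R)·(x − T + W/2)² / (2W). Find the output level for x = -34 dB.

x − T + W/2 = -34 − (-34) + 5 = 5.
GR = (1 − 1/5) × 5² / 20 = 0.8 × 25 / 20 = 1 dB.
Output = -34 − 1 = -35 dB.

-35 dB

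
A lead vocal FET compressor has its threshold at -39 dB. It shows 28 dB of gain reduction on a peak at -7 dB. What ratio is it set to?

8:1

Input overshoot = -7 − (-39) = 32 dB.
Output overshoot = 32 − 28 = 4 dB.
Ratio = input overshoot / output overshoot = 32 / 4 = 8.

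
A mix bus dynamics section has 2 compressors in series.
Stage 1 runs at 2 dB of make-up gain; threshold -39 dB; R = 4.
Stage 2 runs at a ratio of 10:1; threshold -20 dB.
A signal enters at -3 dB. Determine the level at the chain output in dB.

Stage 1: -3 dB is 36 dB over -39 dB; at 4:1 that becomes 9 dB over, giving -30 dB; +2 dB make-up → -28 dB.
Stage 2: -28 dB is at or below the -20 dB threshold — no compression; output -28 dB.

-28 dB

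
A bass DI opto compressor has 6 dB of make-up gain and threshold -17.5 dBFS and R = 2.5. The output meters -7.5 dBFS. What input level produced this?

-7.5 dBFS

Stripping the +6 dB make-up gives -13.5 dBFS at the gain stage.
That's 4 dB above the -17.5 dBFS threshold.
Input overshoot = R × output overshoot = 10 dB → input = -17.5 + 10 = -7.5 dBFS.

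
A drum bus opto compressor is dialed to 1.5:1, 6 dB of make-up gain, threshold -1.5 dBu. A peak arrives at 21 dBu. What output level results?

Overshoot: 21 − (-1.5) = 22.5 dB.
At 1.5:1 the overshoot is divided by 1.5, leaving 15 dB above threshold.
So the level is -1.5 + 15 = 13.5 dBu; make-up adds 6 dB, giving 19.5 dBu.

19.5 dBu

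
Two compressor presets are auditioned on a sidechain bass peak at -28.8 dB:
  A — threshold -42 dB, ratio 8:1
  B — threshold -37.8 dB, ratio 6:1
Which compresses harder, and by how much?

A: GR = 13.2 − 13.2/8 = 11.55 dB.
B: GR = 9 − 9/6 = 7.5 dB.
A applies 4.05 dB more gain reduction.

A, by 4.05 dB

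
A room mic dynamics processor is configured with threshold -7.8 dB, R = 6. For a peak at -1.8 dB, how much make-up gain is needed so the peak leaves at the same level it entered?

5 dB

Without make-up, output = threshold + overshoot/6 = -7.8 + 1 = -6.8 dB.
Gap to target: 5 dB.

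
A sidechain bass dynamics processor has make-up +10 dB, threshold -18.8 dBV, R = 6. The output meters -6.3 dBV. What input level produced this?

-3.8 dBV

Before make-up, the level was -6.3 − 10 = -16.3 dBV.
The compressed level sits -16.3 − (-18.8) = 2.5 dB over threshold.
Before 6:1 compression the overshoot was 2.5 × 6 = 15 dB, so input = -18.8 + 15 = -3.8 dBV.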